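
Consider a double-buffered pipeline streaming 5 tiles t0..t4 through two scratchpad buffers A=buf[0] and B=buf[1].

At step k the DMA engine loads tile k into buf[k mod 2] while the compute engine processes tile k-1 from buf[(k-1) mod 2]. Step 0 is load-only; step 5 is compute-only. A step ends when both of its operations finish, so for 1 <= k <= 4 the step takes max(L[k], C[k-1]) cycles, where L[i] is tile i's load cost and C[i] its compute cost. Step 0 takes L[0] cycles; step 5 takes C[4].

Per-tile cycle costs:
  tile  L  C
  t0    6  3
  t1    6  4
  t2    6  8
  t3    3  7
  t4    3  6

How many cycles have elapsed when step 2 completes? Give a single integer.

  0. 6=6c; end=6; A:t0 B:-
  1. max(6,3)=6c; end=12; A:t0 B:t1
  2. max(6,4)=6c; end=18; A:t2 B:t1
  3. max(3,8)=8c; end=26; A:t2 B:t3
  4. max(3,7)=7c; end=33; A:t4 B:t3
  5. 6=6c; end=39; A:t4 B:t3

end_cycle[2] = 18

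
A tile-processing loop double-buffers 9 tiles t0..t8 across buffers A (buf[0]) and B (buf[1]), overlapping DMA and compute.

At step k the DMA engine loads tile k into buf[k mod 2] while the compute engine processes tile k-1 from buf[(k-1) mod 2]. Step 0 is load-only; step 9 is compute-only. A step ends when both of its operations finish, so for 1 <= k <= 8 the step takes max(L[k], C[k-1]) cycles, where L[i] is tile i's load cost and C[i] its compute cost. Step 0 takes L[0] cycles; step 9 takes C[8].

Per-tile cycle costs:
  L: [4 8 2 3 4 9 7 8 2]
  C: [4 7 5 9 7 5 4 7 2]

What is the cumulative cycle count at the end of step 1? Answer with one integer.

end_cycle[1] = 12

k=0 load=t0/4c comp=- wait=4 total=4
k=1 load=t1/8c comp=t0/4c wait=8 total=12
k=2 load=t2/2c comp=t1/7c wait=7 total=19
k=3 load=t3/3c comp=t2/5c wait=5 total=24
k=4 load=t4/4c comp=t3/9c wait=9 total=33
k=5 load=t5/9c comp=t4/7c wait=9 total=42
k=6 load=t6/7c comp=t5/5c wait=7 total=49
k=7 load=t7/8c comp=t6/4c wait=8 total=57
k=8 load=t8/2c comp=t7/7c wait=7 total=64
k=9 load=- comp=t8/2c wait=2 total=66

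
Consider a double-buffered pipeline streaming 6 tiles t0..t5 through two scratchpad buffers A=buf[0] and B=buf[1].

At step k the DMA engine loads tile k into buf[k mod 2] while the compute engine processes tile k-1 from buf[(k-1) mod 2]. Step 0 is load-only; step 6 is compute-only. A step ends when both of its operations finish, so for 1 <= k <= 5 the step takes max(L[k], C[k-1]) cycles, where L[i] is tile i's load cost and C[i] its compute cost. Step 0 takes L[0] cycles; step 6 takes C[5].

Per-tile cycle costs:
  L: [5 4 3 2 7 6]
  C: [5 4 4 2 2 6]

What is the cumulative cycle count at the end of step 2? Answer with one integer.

end_cycle[2] = 14

  0. 5=5c; end=5; A:t0 B:-
  1. max(4,5)=5c; end=10; A:t0 B:t1
  2. max(3,4)=4c; end=14; A:t2 B:t1
  3. max(2,4)=4c; end=18; A:t2 B:t3
  4. max(7,2)=7c; end=25; A:t4 B:t3
  5. max(6,2)=6c; end=31; A:t4 B:t5
  6. 6=6c; end=37; A:t4 B:t5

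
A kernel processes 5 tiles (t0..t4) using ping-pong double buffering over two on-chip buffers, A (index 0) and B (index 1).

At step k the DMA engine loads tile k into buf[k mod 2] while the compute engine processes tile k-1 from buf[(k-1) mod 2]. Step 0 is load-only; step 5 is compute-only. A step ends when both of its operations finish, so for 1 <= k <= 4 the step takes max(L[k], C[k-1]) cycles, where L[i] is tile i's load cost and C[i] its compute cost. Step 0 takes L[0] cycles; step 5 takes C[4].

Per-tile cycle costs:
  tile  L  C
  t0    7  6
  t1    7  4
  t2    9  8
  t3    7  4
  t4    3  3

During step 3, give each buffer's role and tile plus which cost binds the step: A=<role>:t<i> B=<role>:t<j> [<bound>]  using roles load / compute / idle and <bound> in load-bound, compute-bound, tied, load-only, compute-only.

step 0: L[0]=7 → dur=7, Σ=7 | A=load:t0 B=idle [load-only]
step 1: L[1]=7 C[0]=6 → dur=7, Σ=14 | A=compute:t0 B=load:t1 [load-bound]
step 2: L[2]=9 C[1]=4 → dur=9, Σ=23 | A=load:t2 B=compute:t1 [load-bound]
step 3: L[3]=7 C[2]=8 → dur=8, Σ=31 | A=compute:t2 B=load:t3 [compute-bound]
step 4: L[4]=3 C[3]=4 → dur=4, Σ=35 | A=load:t4 B=compute:t3 [compute-bound]
step 5: C[4]=3 → dur=3, Σ=38 | A=compute:t4 B=idle [compute-only]

step 3: A=compute:t2 B=load:t3 [compute-bound]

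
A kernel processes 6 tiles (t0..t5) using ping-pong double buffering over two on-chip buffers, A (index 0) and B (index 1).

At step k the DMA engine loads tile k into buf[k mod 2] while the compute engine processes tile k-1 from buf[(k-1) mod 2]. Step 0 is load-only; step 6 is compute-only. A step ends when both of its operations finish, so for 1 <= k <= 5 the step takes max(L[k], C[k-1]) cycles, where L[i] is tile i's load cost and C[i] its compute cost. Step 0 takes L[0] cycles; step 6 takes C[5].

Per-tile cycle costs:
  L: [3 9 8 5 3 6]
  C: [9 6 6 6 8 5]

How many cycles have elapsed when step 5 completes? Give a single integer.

end_cycle[5] = 40

step 0: L[0]=3 → dur=3, Σ=3 | A=load:t0 B=idle [load-only]
step 1: L[1]=9 C[0]=9 → dur=9, Σ=12 | A=compute:t0 B=load:t1 [tied]
step 2: L[2]=8 C[1]=6 → dur=8, Σ=20 | A=load:t2 B=compute:t1 [load-bound]
step 3: L[3]=5 C[2]=6 → dur=6, Σ=26 | A=compute:t2 B=load:t3 [compute-bound]
step 4: L[4]=3 C[3]=6 → dur=6, Σ=32 | A=load:t4 B=compute:t3 [compute-bound]
step 5: L[5]=6 C[4]=8 → dur=8, Σ=40 | A=compute:t4 B=load:t5 [compute-bound]
step 6: C[5]=5 → dur=5, Σ=45 | A=idle B=compute:t5 [compute-only]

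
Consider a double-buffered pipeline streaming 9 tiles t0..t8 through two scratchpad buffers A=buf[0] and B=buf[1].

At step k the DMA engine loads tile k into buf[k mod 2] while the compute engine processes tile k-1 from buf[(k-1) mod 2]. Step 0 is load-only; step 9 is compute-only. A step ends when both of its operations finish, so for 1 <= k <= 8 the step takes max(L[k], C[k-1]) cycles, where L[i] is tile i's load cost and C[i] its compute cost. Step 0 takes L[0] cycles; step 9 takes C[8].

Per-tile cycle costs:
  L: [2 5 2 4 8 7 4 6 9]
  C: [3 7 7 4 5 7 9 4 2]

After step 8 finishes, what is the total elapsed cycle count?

  0. 2=2c; end=2; A:t0 B:-
  1. max(5,3)=5c; end=7; A:t0 B:t1
  2. max(2,7)=7c; end=14; A:t2 B:t1
  3. max(4,7)=7c; end=21; A:t2 B:t3
  4. max(8,4)=8c; end=29; A:t4 B:t3
  5. max(7,5)=7c; end=36; A:t4 B:t5
  6. max(4,7)=7c; end=43; A:t6 B:t5
  7. max(6,9)=9c; end=52; A:t6 B:t7
  8. max(9,4)=9c; end=61; A:t8 B:t7
  9. 2=2c; end=63; A:t8 B:t7

end_cycle[8] = 61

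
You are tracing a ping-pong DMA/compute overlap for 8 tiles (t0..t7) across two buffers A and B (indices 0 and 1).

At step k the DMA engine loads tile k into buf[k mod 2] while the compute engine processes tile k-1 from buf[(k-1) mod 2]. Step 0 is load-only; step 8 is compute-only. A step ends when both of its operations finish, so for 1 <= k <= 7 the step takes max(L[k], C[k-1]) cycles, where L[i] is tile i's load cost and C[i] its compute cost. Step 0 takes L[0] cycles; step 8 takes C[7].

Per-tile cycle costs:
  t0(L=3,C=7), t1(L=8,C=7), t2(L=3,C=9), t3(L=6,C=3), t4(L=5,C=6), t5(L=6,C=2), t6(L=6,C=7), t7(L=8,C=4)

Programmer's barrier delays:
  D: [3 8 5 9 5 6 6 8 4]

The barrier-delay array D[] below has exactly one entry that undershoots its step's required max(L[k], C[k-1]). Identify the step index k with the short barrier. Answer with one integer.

step 0: need L[0]=3 = 3; D[0]=3 ok
step 1: need max(L[1]=8,C[0]=7) = 8; D[1]=8 ok
step 2: need max(L[2]=3,C[1]=7) = 7; D[2]=5 SHORT
step 3: need max(L[3]=6,C[2]=9) = 9; D[3]=9 ok
step 4: need max(L[4]=5,C[3]=3) = 5; D[4]=5 ok
step 5: need max(L[5]=6,C[4]=6) = 6; D[5]=6 ok
step 6: need max(L[6]=6,C[5]=2) = 6; D[6]=6 ok
step 7: need max(L[7]=8,C[6]=7) = 8; D[7]=8 ok
step 8: need C[7]=4 = 4; D[8]=4 ok

hazard at step 2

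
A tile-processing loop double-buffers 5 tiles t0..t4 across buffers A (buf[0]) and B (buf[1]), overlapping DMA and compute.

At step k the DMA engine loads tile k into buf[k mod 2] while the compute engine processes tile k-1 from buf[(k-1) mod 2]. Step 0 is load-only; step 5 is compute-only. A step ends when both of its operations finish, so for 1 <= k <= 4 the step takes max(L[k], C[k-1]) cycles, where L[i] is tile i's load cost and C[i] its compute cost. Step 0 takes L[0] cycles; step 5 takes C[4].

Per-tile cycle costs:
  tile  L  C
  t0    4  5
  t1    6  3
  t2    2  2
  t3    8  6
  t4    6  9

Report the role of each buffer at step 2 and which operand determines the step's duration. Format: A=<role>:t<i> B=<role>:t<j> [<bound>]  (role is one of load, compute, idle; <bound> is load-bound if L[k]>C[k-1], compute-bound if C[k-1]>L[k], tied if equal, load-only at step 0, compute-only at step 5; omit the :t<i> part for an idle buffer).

step 0: L[0]=4 → dur=4, Σ=4 | A=load:t0 B=idle [load-only]
step 1: L[1]=6 C[0]=5 → dur=6, Σ=10 | A=compute:t0 B=load:t1 [load-bound]
step 2: L[2]=2 C[1]=3 → dur=3, Σ=13 | A=load:t2 B=compute:t1 [compute-bound]
step 3: L[3]=8 C[2]=2 → dur=8, Σ=21 | A=compute:t2 B=load:t3 [load-bound]
step 4: L[4]=6 C[3]=6 → dur=6, Σ=27 | A=load:t4 B=compute:t3 [tied]
step 5: C[4]=9 → dur=9, Σ=36 | A=compute:t4 B=idle [compute-only]

step 2: A=load:t2 B=compute:t1 [compute-bound]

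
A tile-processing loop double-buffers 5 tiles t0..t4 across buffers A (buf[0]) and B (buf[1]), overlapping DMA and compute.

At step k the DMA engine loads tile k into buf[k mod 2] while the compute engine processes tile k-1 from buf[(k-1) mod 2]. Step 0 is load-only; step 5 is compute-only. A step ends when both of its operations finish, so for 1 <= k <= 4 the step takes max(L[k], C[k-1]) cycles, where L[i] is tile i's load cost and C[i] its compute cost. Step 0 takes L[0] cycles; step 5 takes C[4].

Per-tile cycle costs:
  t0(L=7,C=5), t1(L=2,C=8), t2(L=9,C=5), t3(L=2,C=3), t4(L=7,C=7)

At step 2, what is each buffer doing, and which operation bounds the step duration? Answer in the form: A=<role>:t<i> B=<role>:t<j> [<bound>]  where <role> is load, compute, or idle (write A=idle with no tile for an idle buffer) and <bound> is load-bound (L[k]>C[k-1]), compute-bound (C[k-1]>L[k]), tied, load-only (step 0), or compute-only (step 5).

step 2: A=load:t2 B=compute:t1 [load-bound]

step 0: L[0]=7 → dur=7, Σ=7 | A=load:t0 B=idle [load-only]
step 1: L[1]=2 C[0]=5 → dur=5, Σ=12 | A=compute:t0 B=load:t1 [compute-bound]
step 2: L[2]=9 C[1]=8 → dur=9, Σ=21 | A=load:t2 B=compute:t1 [load-bound]
step 3: L[3]=2 C[2]=5 → dur=5, Σ=26 | A=compute:t2 B=load:t3 [compute-bound]
step 4: L[4]=7 C[3]=3 → dur=7, Σ=33 | A=load:t4 B=compute:t3 [load-bound]
step 5: C[4]=7 → dur=7, Σ=40 | A=compute:t4 B=idle [compute-only]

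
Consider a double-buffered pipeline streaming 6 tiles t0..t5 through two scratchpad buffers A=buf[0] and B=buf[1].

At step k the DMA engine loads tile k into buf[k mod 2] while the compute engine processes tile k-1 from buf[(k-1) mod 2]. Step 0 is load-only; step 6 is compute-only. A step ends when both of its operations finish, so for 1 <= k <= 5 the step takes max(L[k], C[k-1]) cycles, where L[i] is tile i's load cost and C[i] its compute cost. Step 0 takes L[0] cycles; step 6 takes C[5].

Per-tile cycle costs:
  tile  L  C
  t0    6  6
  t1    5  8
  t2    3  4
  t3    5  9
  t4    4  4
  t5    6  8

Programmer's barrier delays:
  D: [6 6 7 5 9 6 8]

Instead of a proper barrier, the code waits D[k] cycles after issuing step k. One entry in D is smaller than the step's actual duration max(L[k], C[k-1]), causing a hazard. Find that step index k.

hazard at step 2

[0] required=L[0]=6=6 vs D=6 ok
[1] required=max(L[1]=5,C[0]=6)=6 vs D=6 ok
[2] required=max(L[2]=3,C[1]=8)=8 vs D=7 SHORT
[3] required=max(L[3]=5,C[2]=4)=5 vs D=5 ok
[4] required=max(L[4]=4,C[3]=9)=9 vs D=9 ok
[5] required=max(L[5]=6,C[4]=4)=6 vs D=6 ok
[6] required=C[5]=8=8 vs D=8 ok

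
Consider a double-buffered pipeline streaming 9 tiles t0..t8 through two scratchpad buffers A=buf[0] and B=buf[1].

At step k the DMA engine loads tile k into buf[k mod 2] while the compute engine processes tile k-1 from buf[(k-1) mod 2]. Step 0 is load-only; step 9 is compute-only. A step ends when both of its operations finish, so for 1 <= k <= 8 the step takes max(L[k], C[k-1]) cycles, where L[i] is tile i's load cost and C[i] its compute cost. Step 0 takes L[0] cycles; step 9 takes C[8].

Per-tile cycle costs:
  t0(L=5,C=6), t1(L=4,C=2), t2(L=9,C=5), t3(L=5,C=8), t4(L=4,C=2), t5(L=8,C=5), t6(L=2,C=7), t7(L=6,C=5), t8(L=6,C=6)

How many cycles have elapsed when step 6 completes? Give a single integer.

end_cycle[6] = 46

[0] DMA t0→A (5c) ∥ CU idle ⇒ 5c, clock 5
[1] DMA t1→B (4c) ∥ CU A:t0 (6c) ⇒ 6c, clock 11
[2] DMA t2→A (9c) ∥ CU B:t1 (2c) ⇒ 9c, clock 20
[3] DMA t3→B (5c) ∥ CU A:t2 (5c) ⇒ 5c, clock 25
[4] DMA t4→A (4c) ∥ CU B:t3 (8c) ⇒ 8c, clock 33
[5] DMA t5→B (8c) ∥ CU A:t4 (2c) ⇒ 8c, clock 41
[6] DMA t6→A (2c) ∥ CU B:t5 (5c) ⇒ 5c, clock 46
[7] DMA t7→B (6c) ∥ CU A:t6 (7c) ⇒ 7c, clock 53
[8] DMA t8→A (6c) ∥ CU B:t7 (5c) ⇒ 6c, clock 59
[9] DMA idle ∥ CU A:t8 (6c) ⇒ 6c, clock 65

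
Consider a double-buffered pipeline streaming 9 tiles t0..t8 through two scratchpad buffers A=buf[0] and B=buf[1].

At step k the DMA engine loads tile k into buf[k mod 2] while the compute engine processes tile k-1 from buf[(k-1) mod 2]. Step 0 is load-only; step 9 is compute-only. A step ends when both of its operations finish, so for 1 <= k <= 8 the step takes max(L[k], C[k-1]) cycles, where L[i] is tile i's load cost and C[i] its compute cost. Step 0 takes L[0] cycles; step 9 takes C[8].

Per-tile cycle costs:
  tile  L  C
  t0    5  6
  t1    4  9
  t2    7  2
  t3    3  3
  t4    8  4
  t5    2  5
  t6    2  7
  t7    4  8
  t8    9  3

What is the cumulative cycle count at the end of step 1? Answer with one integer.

end_cycle[1] = 11

k=0 load=t0/5c comp=- wait=5 total=5
k=1 load=t1/4c comp=t0/6c wait=6 total=11
k=2 load=t2/7c comp=t1/9c wait=9 total=20
k=3 load=t3/3c comp=t2/2c wait=3 total=23
k=4 load=t4/8c comp=t3/3c wait=8 total=31
k=5 load=t5/2c comp=t4/4c wait=4 total=35
k=6 load=t6/2c comp=t5/5c wait=5 total=40
k=7 load=t7/4c comp=t6/7c wait=7 total=47
k=8 load=t8/9c comp=t7/8c wait=9 total=56
k=9 load=- comp=t8/3c wait=3 total=59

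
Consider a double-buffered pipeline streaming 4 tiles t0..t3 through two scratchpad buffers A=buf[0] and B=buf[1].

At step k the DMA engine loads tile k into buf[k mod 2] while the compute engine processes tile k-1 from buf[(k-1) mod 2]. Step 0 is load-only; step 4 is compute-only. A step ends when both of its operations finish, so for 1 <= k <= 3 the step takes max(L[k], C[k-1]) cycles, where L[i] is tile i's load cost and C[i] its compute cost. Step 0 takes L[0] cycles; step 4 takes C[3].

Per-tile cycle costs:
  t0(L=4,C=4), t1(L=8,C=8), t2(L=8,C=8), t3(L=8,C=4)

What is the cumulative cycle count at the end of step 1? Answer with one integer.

end_cycle[1] = 12

[0] DMA t0→A (4c) ∥ CU idle ⇒ 4c, clock 4
[1] DMA t1→B (8c) ∥ CU A:t0 (4c) ⇒ 8c, clock 12
[2] DMA t2→A (8c) ∥ CU B:t1 (8c) ⇒ 8c, clock 20
[3] DMA t3→B (8c) ∥ CU A:t2 (8c) ⇒ 8c, clock 28
[4] DMA idle ∥ CU B:t3 (4c) ⇒ 4c, clock 32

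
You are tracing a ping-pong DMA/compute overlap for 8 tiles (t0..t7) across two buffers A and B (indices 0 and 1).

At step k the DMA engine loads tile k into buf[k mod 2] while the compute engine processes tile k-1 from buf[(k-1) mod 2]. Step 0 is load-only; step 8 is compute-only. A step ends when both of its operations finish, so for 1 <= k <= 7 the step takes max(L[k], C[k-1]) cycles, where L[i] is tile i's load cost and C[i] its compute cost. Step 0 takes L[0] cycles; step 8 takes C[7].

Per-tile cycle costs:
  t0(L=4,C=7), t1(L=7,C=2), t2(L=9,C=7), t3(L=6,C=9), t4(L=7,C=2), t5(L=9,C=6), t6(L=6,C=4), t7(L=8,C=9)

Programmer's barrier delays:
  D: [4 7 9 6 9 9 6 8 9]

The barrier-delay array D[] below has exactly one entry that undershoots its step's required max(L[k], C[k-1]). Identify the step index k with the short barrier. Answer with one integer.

hazard at step 3

[0] required=L[0]=4=4 vs D=4 ok
[1] required=max(L[1]=7,C[0]=7)=7 vs D=7 ok
[2] required=max(L[2]=9,C[1]=2)=9 vs D=9 ok
[3] required=max(L[3]=6,C[2]=7)=7 vs D=6 SHORT
[4] required=max(L[4]=7,C[3]=9)=9 vs D=9 ok
[5] required=max(L[5]=9,C[4]=2)=9 vs D=9 ok
[6] required=max(L[6]=6,C[5]=6)=6 vs D=6 ok
[7] required=max(L[7]=8,C[6]=4)=8 vs D=8 ok
[8] required=C[7]=9=9 vs D=9 ok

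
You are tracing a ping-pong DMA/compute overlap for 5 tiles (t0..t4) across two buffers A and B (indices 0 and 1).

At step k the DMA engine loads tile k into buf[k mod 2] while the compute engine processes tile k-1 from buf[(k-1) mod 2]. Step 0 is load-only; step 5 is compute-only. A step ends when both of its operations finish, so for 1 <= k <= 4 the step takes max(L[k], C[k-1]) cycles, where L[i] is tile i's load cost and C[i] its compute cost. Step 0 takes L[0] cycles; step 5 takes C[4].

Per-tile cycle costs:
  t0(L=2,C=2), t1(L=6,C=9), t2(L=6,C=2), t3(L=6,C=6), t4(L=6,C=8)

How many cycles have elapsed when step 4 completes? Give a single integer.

  0. 2=2c; end=2; A:t0 B:-
  1. max(6,2)=6c; end=8; A:t0 B:t1
  2. max(6,9)=9c; end=17; A:t2 B:t1
  3. max(6,2)=6c; end=23; A:t2 B:t3
  4. max(6,6)=6c; end=29; A:t4 B:t3
  5. 8=8c; end=37; A:t4 B:t3

end_cycle[4] = 29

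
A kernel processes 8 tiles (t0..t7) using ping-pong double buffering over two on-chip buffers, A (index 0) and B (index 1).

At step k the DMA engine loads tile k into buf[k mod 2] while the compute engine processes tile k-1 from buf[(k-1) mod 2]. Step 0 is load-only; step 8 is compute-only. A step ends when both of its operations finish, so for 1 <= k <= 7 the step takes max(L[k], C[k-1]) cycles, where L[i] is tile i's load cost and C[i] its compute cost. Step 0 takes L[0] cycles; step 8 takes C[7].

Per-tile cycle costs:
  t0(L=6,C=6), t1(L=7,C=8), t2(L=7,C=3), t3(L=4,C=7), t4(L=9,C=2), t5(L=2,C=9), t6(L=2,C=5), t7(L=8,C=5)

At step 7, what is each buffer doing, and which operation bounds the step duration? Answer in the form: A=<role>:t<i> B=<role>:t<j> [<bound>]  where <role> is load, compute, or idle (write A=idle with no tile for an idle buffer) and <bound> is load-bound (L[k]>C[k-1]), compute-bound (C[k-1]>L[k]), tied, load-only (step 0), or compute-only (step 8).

step 0: L[0]=6 → dur=6, Σ=6 | A=load:t0 B=idle [load-only]
step 1: L[1]=7 C[0]=6 → dur=7, Σ=13 | A=compute:t0 B=load:t1 [load-bound]
step 2: L[2]=7 C[1]=8 → dur=8, Σ=21 | A=load:t2 B=compute:t1 [compute-bound]
step 3: L[3]=4 C[2]=3 → dur=4, Σ=25 | A=compute:t2 B=load:t3 [load-bound]
step 4: L[4]=9 C[3]=7 → dur=9, Σ=34 | A=load:t4 B=compute:t3 [load-bound]
step 5: L[5]=2 C[4]=2 → dur=2, Σ=36 | A=compute:t4 B=load:t5 [tied]
step 6: L[6]=2 C[5]=9 → dur=9, Σ=45 | A=load:t6 B=compute:t5 [compute-bound]
step 7: L[7]=8 C[6]=5 → dur=8, Σ=53 | A=compute:t6 B=load:t7 [load-bound]
step 8: C[7]=5 → dur=5, Σ=58 | A=idle B=compute:t7 [compute-only]

step 7: A=compute:t6 B=load:t7 [load-bound]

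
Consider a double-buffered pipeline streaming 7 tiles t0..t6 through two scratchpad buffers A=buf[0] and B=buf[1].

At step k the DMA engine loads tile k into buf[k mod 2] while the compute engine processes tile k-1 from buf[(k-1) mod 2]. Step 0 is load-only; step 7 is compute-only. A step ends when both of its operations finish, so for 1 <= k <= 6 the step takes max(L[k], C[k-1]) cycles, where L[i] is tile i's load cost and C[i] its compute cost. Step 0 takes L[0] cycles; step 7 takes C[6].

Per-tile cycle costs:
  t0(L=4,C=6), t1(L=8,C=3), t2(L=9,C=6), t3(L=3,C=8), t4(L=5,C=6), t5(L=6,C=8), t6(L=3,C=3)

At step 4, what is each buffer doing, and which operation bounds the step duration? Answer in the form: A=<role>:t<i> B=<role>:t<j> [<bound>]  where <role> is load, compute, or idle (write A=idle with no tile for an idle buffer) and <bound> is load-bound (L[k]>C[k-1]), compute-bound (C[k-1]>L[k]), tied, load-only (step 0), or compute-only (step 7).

step 0: L[0]=4 → dur=4, Σ=4 | A=load:t0 B=idle [load-only]
step 1: L[1]=8 C[0]=6 → dur=8, Σ=12 | A=compute:t0 B=load:t1 [load-bound]
step 2: L[2]=9 C[1]=3 → dur=9, Σ=21 | A=load:t2 B=compute:t1 [load-bound]
step 3: L[3]=3 C[2]=6 → dur=6, Σ=27 | A=compute:t2 B=load:t3 [compute-bound]
step 4: L[4]=5 C[3]=8 → dur=8, Σ=35 | A=load:t4 B=compute:t3 [compute-bound]
step 5: L[5]=6 C[4]=6 → dur=6, Σ=41 | A=compute:t4 B=load:t5 [tied]
step 6: L[6]=3 C[5]=8 → dur=8, Σ=49 | A=load:t6 B=compute:t5 [compute-bound]
step 7: C[6]=3 → dur=3, Σ=52 | A=compute:t6 B=idle [compute-only]

step 4: A=load:t4 B=compute:t3 [compute-bound]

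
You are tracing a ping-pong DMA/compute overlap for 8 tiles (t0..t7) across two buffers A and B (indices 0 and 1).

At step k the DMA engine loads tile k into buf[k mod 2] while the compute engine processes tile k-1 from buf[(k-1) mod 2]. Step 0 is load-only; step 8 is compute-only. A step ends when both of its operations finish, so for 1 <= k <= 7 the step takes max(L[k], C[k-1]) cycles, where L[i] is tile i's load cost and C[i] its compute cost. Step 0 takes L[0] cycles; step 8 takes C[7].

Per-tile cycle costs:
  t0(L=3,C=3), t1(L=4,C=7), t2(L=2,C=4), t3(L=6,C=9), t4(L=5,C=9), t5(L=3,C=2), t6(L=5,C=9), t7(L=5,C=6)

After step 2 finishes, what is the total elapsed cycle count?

end_cycle[2] = 14

  0. 3=3c; end=3; A:t0 B:-
  1. max(4,3)=4c; end=7; A:t0 B:t1
  2. max(2,7)=7c; end=14; A:t2 B:t1
  3. max(6,4)=6c; end=20; A:t2 B:t3
  4. max(5,9)=9c; end=29; A:t4 B:t3
  5. max(3,9)=9c; end=38; A:t4 B:t5
  6. max(5,2)=5c; end=43; A:t6 B:t5
  7. max(5,9)=9c; end=52; A:t6 B:t7
  8. 6=6c; end=58; A:t6 B:t7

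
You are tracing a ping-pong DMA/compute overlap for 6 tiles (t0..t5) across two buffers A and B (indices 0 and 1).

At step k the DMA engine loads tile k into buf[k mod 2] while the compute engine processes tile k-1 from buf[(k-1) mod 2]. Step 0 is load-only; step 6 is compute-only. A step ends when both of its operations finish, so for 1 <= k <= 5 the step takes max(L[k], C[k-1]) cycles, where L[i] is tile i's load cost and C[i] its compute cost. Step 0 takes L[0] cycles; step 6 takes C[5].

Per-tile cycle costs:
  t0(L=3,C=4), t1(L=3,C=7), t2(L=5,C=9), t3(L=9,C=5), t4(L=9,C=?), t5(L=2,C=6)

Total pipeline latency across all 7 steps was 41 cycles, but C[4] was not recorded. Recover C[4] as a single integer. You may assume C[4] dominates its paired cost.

C[4] = 3

step 0 | dur = L[0]=3 = 3
step 1 | dur = max(L[1]=3, C[0]=4) = 4
step 2 | dur = max(L[2]=5, C[1]=7) = 7
step 3 | dur = max(L[3]=9, C[2]=9) = 9
step 4 | dur = max(L[4]=9, C[3]=5) = 9
step 5 | dur = max(L[5]=2, C[4]=?) = C[4]  (unknown; binding)
step 6 | dur = C[5]=6 = 6
sum of known step durations = 38
dur[5] = total - known = 41 - 38 = 3
C[4] is the binding max in step 5, so C[4] = dur[5] = 3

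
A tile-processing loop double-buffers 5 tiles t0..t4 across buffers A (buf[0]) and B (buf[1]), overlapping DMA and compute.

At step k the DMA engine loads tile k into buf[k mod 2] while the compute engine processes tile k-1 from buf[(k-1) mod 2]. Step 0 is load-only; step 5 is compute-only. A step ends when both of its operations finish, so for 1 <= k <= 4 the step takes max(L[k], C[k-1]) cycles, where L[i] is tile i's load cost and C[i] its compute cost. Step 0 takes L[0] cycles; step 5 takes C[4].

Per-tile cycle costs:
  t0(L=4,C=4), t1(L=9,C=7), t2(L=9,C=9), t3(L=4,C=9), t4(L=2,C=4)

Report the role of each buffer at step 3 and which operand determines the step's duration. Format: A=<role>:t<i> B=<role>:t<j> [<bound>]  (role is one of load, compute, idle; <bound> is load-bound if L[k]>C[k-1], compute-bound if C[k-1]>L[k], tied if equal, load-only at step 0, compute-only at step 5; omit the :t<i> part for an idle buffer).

step 3: A=compute:t2 B=load:t3 [compute-bound]

k=0 load=t0/4c comp=- wait=4 total=4
k=1 load=t1/9c comp=t0/4c wait=9 total=13
k=2 load=t2/9c comp=t1/7c wait=9 total=22
k=3 load=t3/4c comp=t2/9c wait=9 total=31
k=4 load=t4/2c comp=t3/9c wait=9 total=40
k=5 load=- comp=t4/4c wait=4 total=44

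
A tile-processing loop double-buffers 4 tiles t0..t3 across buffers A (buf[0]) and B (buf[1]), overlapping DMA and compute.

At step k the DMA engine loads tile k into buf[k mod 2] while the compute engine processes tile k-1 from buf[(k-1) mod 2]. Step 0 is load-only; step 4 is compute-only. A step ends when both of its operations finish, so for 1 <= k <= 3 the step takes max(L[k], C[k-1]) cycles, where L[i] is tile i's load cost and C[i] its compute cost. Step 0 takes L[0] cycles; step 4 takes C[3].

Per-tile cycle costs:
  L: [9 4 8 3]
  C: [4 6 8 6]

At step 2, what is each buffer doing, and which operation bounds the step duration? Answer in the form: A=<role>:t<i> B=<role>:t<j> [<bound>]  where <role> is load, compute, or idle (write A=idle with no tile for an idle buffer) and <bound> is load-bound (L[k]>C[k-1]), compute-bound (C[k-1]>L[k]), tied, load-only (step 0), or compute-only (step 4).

  0. 9=9c; end=9; A:t0 B:-
  1. max(4,4)=4c; end=13; A:t0 B:t1
  2. max(8,6)=8c; end=21; A:t2 B:t1
  3. max(3,8)=8c; end=29; A:t2 B:t3
  4. 6=6c; end=35; A:t2 B:t3

step 2: A=load:t2 B=compute:t1 [load-bound]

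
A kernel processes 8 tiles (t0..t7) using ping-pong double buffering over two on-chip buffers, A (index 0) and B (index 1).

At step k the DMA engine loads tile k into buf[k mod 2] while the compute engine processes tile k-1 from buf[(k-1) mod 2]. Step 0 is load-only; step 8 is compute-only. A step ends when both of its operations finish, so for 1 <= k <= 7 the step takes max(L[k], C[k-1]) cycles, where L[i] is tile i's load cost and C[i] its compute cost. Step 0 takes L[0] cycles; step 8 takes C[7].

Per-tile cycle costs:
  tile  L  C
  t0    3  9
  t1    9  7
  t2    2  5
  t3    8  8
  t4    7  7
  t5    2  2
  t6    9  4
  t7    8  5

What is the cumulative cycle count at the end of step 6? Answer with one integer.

step 0: L[0]=3 → dur=3, Σ=3 | A=load:t0 B=idle [load-only]
step 1: L[1]=9 C[0]=9 → dur=9, Σ=12 | A=compute:t0 B=load:t1 [tied]
step 2: L[2]=2 C[1]=7 → dur=7, Σ=19 | A=load:t2 B=compute:t1 [compute-bound]
step 3: L[3]=8 C[2]=5 → dur=8, Σ=27 | A=compute:t2 B=load:t3 [load-bound]
step 4: L[4]=7 C[3]=8 → dur=8, Σ=35 | A=load:t4 B=compute:t3 [compute-bound]
step 5: L[5]=2 C[4]=7 → dur=7, Σ=42 | A=compute:t4 B=load:t5 [compute-bound]
step 6: L[6]=9 C[5]=2 → dur=9, Σ=51 | A=load:t6 B=compute:t5 [load-bound]
step 7: L[7]=8 C[6]=4 → dur=8, Σ=59 | A=compute:t6 B=load:t7 [load-bound]
step 8: C[7]=5 → dur=5, Σ=64 | A=idle B=compute:t7 [compute-only]

end_cycle[6] = 51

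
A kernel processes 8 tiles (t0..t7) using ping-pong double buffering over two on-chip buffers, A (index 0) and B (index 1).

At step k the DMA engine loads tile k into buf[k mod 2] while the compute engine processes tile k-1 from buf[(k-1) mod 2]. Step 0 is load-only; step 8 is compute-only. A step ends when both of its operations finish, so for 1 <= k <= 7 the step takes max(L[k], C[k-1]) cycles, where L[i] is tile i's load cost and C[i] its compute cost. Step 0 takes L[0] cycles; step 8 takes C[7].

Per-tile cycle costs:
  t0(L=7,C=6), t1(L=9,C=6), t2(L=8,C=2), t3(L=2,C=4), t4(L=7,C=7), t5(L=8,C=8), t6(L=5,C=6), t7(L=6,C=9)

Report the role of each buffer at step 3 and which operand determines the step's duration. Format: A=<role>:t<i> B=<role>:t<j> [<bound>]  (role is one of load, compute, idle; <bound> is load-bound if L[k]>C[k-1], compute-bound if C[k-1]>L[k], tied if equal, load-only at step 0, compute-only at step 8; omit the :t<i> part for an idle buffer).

step 3: A=compute:t2 B=load:t3 [tied]

step 0: L[0]=7 → dur=7, Σ=7 | A=load:t0 B=idle [load-only]
step 1: L[1]=9 C[0]=6 → dur=9, Σ=16 | A=compute:t0 B=load:t1 [load-bound]
step 2: L[2]=8 C[1]=6 → dur=8, Σ=24 | A=load:t2 B=compute:t1 [load-bound]
step 3: L[3]=2 C[2]=2 → dur=2, Σ=26 | A=compute:t2 B=load:t3 [tied]
step 4: L[4]=7 C[3]=4 → dur=7, Σ=33 | A=load:t4 B=compute:t3 [load-bound]
step 5: L[5]=8 C[4]=7 → dur=8, Σ=41 | A=compute:t4 B=load:t5 [load-bound]
step 6: L[6]=5 C[5]=8 → dur=8, Σ=49 | A=load:t6 B=compute:t5 [compute-bound]
step 7: L[7]=6 C[6]=6 → dur=6, Σ=55 | A=compute:t6 B=load:t7 [tied]
step 8: C[7]=9 → dur=9, Σ=64 | A=idle B=compute:t7 [compute-only]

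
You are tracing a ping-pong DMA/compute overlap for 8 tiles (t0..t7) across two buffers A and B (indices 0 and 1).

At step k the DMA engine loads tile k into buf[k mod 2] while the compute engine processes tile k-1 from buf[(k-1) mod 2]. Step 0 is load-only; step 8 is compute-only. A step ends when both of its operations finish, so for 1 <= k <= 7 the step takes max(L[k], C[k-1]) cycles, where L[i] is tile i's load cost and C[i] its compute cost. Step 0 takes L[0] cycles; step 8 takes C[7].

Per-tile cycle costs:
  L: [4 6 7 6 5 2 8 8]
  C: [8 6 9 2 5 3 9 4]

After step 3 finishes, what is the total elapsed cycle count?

end_cycle[3] = 28

k=0 load=t0/4c comp=- wait=4 total=4
k=1 load=t1/6c comp=t0/8c wait=8 total=12
k=2 load=t2/7c comp=t1/6c wait=7 total=19
k=3 load=t3/6c comp=t2/9c wait=9 total=28
k=4 load=t4/5c comp=t3/2c wait=5 total=33
k=5 load=t5/2c comp=t4/5c wait=5 total=38
k=6 load=t6/8c comp=t5/3c wait=8 total=46
k=7 load=t7/8c comp=t6/9c wait=9 total=55
k=8 load=- comp=t7/4c wait=4 total=59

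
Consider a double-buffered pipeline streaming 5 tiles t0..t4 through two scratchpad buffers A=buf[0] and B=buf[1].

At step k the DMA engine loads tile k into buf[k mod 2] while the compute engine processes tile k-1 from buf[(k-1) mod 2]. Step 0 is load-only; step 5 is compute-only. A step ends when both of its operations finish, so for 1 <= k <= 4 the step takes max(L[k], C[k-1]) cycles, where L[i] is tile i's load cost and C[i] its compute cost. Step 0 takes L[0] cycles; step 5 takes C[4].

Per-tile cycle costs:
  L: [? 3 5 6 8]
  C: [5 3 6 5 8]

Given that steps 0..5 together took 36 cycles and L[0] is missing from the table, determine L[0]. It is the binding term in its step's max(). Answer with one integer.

step 0 = dur = L[0]=? = L[0]  (unknown; binding)
step 1 = dur = max(L[1]=3, C[0]=5) = 5
step 2 = dur = max(L[2]=5, C[1]=3) = 5
step 3 = dur = max(L[3]=6, C[2]=6) = 6
step 4 = dur = max(L[4]=8, C[3]=5) = 8
step 5 = dur = C[4]=8 = 8
sum of known step durations = 32
dur[0] = total - known = 36 - 32 = 4
L[0] is the binding max in step 0, so L[0] = dur[0] = 4

L[0] = 4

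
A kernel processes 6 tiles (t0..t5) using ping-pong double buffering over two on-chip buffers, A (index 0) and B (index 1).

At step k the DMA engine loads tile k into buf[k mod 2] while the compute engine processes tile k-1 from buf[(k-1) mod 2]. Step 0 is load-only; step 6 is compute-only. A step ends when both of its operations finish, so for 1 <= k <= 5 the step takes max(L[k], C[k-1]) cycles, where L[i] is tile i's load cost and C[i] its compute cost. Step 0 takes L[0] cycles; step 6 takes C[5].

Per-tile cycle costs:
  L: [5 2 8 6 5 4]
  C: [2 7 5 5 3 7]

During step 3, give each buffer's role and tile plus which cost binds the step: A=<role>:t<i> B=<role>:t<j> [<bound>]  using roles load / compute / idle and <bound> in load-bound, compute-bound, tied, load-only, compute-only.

  0. 5=5c; end=5; A:t0 B:-
  1. max(2,2)=2c; end=7; A:t0 B:t1
  2. max(8,7)=8c; end=15; A:t2 B:t1
  3. max(6,5)=6c; end=21; A:t2 B:t3
  4. max(5,5)=5c; end=26; A:t4 B:t3
  5. max(4,3)=4c; end=30; A:t4 B:t5
  6. 7=7c; end=37; A:t4 B:t5

step 3: A=compute:t2 B=load:t3 [load-bound]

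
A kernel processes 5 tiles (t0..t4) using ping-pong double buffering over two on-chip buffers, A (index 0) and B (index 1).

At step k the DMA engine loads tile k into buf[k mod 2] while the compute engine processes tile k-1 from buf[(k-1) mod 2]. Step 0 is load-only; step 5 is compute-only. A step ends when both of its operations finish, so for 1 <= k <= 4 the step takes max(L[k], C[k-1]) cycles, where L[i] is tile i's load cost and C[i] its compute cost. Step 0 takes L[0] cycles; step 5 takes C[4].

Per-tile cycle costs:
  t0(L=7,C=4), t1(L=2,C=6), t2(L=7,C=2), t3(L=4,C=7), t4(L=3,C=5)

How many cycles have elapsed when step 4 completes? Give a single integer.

[0] DMA t0→A (7c) ∥ CU idle ⇒ 7c, clock 7
[1] DMA t1→B (2c) ∥ CU A:t0 (4c) ⇒ 4c, clock 11
[2] DMA t2→A (7c) ∥ CU B:t1 (6c) ⇒ 7c, clock 18
[3] DMA t3→B (4c) ∥ CU A:t2 (2c) ⇒ 4c, clock 22
[4] DMA t4→A (3c) ∥ CU B:t3 (7c) ⇒ 7c, clock 29
[5] DMA idle ∥ CU A:t4 (5c) ⇒ 5c, clock 34

end_cycle[4] = 29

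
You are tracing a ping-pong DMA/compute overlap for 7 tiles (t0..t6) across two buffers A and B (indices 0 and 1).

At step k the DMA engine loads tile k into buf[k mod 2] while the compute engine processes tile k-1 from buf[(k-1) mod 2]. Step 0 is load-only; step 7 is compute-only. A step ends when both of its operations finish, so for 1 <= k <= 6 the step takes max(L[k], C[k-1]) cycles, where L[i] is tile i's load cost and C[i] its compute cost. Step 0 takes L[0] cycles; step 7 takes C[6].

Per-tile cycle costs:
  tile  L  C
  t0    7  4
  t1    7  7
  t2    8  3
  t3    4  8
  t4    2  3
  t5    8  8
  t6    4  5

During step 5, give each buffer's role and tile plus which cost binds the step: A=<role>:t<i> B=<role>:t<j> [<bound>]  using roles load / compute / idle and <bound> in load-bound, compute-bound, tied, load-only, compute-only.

  0. 7=7c; end=7; A:t0 B:-
  1. max(7,4)=7c; end=14; A:t0 B:t1
  2. max(8,7)=8c; end=22; A:t2 B:t1
  3. max(4,3)=4c; end=26; A:t2 B:t3
  4. max(2,8)=8c; end=34; A:t4 B:t3
  5. max(8,3)=8c; end=42; A:t4 B:t5
  6. max(4,8)=8c; end=50; A:t6 B:t5
  7. 5=5c; end=55; A:t6 B:t5

step 5: A=compute:t4 B=load:t5 [load-bound]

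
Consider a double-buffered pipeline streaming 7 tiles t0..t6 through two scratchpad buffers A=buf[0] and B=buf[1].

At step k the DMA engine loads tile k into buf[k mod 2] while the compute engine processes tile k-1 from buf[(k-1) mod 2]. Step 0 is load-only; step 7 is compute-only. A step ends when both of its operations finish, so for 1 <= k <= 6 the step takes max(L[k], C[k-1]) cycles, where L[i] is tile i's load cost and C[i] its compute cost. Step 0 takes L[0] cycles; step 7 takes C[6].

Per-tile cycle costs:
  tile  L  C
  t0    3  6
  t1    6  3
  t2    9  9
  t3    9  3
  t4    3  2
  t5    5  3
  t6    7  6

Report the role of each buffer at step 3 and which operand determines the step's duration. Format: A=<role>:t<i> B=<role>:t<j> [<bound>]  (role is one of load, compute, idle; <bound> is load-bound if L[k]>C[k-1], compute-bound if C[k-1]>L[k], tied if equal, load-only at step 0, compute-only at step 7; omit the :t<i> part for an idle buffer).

k=0 load=t0/3c comp=- wait=3 total=3
k=1 load=t1/6c comp=t0/6c wait=6 total=9
k=2 load=t2/9c comp=t1/3c wait=9 total=18
k=3 load=t3/9c comp=t2/9c wait=9 total=27
k=4 load=t4/3c comp=t3/3c wait=3 total=30
k=5 load=t5/5c comp=t4/2c wait=5 total=35
k=6 load=t6/7c comp=t5/3c wait=7 total=42
k=7 load=- comp=t6/6c wait=6 total=48

step 3: A=compute:t2 B=load:t3 [tied]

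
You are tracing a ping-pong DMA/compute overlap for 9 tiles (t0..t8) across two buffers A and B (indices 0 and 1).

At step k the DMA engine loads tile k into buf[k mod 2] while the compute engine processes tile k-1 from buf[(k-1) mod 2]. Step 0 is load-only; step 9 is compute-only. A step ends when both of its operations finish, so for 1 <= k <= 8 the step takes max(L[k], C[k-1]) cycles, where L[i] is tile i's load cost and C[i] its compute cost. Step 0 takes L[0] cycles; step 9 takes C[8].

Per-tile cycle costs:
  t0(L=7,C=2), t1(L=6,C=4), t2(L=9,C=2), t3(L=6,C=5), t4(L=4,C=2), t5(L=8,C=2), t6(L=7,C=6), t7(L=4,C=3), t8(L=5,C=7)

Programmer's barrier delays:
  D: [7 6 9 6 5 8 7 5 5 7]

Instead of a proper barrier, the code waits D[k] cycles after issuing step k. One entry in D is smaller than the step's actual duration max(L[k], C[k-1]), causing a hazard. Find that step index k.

[0] required=L[0]=7=7 vs D=7 ok
[1] required=max(L[1]=6,C[0]=2)=6 vs D=6 ok
[2] required=max(L[2]=9,C[1]=4)=9 vs D=9 ok
[3] required=max(L[3]=6,C[2]=2)=6 vs D=6 ok
[4] required=max(L[4]=4,C[3]=5)=5 vs D=5 ok
[5] required=max(L[5]=8,C[4]=2)=8 vs D=8 ok
[6] required=max(L[6]=7,C[5]=2)=7 vs D=7 ok
[7] required=max(L[7]=4,C[6]=6)=6 vs D=5 SHORT
[8] required=max(L[8]=5,C[7]=3)=5 vs D=5 ok
[9] required=C[8]=7=7 vs D=7 ok

hazard at step 7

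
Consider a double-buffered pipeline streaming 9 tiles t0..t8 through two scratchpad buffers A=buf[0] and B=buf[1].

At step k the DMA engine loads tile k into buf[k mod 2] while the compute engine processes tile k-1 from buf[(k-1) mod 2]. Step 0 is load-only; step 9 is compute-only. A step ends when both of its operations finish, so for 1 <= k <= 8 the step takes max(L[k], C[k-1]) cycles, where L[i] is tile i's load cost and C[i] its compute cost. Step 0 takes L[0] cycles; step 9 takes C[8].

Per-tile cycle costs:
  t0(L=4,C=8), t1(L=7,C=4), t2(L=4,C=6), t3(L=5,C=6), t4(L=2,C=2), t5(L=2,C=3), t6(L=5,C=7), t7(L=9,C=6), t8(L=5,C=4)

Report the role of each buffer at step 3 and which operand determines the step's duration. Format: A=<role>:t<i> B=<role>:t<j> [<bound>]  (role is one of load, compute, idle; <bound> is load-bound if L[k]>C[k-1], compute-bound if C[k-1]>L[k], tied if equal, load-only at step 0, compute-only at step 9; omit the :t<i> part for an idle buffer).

step 3: A=compute:t2 B=load:t3 [compute-bound]

  0. 4=4c; end=4; A:t0 B:-
  1. max(7,8)=8c; end=12; A:t0 B:t1
  2. max(4,4)=4c; end=16; A:t2 B:t1
  3. max(5,6)=6c; end=22; A:t2 B:t3
  4. max(2,6)=6c; end=28; A:t4 B:t3
  5. max(2,2)=2c; end=30; A:t4 B:t5
  6. max(5,3)=5c; end=35; A:t6 B:t5
  7. max(9,7)=9c; end=44; A:t6 B:t7
  8. max(5,6)=6c; end=50; A:t8 B:t7
  9. 4=4c; end=54; A:t8 B:t7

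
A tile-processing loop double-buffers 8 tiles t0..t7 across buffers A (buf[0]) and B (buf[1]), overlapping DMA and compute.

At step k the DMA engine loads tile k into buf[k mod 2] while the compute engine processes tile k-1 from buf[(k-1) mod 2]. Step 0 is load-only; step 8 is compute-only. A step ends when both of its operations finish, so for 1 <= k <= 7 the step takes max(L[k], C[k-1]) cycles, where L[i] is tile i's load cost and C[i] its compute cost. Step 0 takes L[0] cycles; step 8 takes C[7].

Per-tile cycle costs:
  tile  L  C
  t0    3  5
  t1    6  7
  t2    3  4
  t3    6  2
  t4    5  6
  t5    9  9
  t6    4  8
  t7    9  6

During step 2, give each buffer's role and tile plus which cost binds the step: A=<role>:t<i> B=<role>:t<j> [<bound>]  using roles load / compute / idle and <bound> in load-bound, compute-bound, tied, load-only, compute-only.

step 2: A=load:t2 B=compute:t1 [compute-bound]

step 0: L[0]=3 → dur=3, Σ=3 | A=load:t0 B=idle [load-only]
step 1: L[1]=6 C[0]=5 → dur=6, Σ=9 | A=compute:t0 B=load:t1 [load-bound]
step 2: L[2]=3 C[1]=7 → dur=7, Σ=16 | A=load:t2 B=compute:t1 [compute-bound]
step 3: L[3]=6 C[2]=4 → dur=6, Σ=22 | A=compute:t2 B=load:t3 [load-bound]
step 4: L[4]=5 C[3]=2 → dur=5, Σ=27 | A=load:t4 B=compute:t3 [load-bound]
step 5: L[5]=9 C[4]=6 → dur=9, Σ=36 | A=compute:t4 B=load:t5 [load-bound]
step 6: L[6]=4 C[5]=9 → dur=9, Σ=45 | A=load:t6 B=compute:t5 [compute-bound]
step 7: L[7]=9 C[6]=8 → dur=9, Σ=54 | A=compute:t6 B=load:t7 [load-bound]
step 8: C[7]=6 → dur=6, Σ=60 | A=idle B=compute:t7 [compute-only]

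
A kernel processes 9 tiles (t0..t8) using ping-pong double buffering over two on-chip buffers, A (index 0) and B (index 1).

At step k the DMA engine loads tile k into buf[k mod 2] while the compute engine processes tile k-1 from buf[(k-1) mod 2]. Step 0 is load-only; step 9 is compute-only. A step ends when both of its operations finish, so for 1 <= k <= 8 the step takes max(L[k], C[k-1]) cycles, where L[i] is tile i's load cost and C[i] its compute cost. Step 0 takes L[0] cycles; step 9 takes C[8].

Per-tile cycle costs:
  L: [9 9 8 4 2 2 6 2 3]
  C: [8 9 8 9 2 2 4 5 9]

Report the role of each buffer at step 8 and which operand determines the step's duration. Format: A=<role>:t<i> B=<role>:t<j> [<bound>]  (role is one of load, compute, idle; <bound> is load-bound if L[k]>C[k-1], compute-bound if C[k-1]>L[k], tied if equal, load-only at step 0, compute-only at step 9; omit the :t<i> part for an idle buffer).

step 8: A=load:t8 B=compute:t7 [compute-bound]

step 0: L[0]=9 → dur=9, Σ=9 | A=load:t0 B=idle [load-only]
step 1: L[1]=9 C[0]=8 → dur=9, Σ=18 | A=compute:t0 B=load:t1 [load-bound]
step 2: L[2]=8 C[1]=9 → dur=9, Σ=27 | A=load:t2 B=compute:t1 [compute-bound]
step 3: L[3]=4 C[2]=8 → dur=8, Σ=35 | A=compute:t2 B=load:t3 [compute-bound]
step 4: L[4]=2 C[3]=9 → dur=9, Σ=44 | A=load:t4 B=compute:t3 [compute-bound]
step 5: L[5]=2 C[4]=2 → dur=2, Σ=46 | A=compute:t4 B=load:t5 [tied]
step 6: L[6]=6 C[5]=2 → dur=6, Σ=52 | A=load:t6 B=compute:t5 [load-bound]
step 7: L[7]=2 C[6]=4 → dur=4, Σ=56 | A=compute:t6 B=load:t7 [compute-bound]
step 8: L[8]=3 C[7]=5 → dur=5, Σ=61 | A=load:t8 B=compute:t7 [compute-bound]
step 9: C[8]=9 → dur=9, Σ=70 | A=compute:t8 B=idle [compute-only]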